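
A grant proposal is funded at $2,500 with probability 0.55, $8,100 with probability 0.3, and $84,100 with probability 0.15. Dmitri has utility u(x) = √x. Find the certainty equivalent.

$9,604

E[u] = 0.55·√2500 + 0.3·√8100 + 0.15·√84100 = 0.55·50 + 0.3·90 + 0.15·290 = 98
CE = (98)² = 9604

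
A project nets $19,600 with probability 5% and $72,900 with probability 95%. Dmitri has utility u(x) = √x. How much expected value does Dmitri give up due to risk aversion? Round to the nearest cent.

E[u] = 0.05·√19600 + 0.95·√72900 = 0.05·140 + 0.95·270 = 263.5
CE = (263.5)² = 69432.25
Risk premium = EV − CE = 70235 − 69432.25 = 802.75

$802.75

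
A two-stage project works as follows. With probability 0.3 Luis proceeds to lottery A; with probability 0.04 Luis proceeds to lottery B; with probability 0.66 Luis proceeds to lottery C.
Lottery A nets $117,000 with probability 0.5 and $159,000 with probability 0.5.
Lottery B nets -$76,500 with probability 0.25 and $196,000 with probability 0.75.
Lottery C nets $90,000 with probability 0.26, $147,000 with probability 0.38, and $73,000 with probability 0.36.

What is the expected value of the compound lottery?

EV(A) = 0.5 × 117000 + 0.5 × 159000 = 58500 + 79500 = 138000
EV(B) = 0.25 × (-76500) + 0.75 × 196000 = -19125 + 147000 = 127875
EV(C) = 0.26 × 90000 + 0.38 × 147000 + 0.36 × 73000 = 23400 + 55860 + 26280 = 105540
Overall = 0.3 × 138000 + 0.04 × 127875 + 0.66 × 105540 = 41400 + 5115 + 69656.4 = 116171.4

$116,171.40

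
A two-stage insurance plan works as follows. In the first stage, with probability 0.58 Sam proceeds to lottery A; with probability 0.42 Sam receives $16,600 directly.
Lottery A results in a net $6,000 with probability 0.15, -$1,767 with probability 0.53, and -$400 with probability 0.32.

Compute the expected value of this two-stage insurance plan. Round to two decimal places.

$6,876.58

EV(A) = 0.15 × 6000 + 0.53 × (-1767) + 0.32 × (-400) = 900 − 936.51 − 128 = -164.51
Branch B: 16600 (certain)
Overall = 0.58 × (-164.51) + 0.42 × 16600 = -95.4158 + 6972 = 6876.5842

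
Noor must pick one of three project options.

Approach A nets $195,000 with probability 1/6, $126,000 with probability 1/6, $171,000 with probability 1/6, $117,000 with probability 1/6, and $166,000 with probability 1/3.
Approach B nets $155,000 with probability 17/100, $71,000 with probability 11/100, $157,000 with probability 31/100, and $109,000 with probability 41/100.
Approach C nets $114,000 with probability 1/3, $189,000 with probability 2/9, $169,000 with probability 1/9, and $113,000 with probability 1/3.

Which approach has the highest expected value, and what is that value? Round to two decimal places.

Approach A = 1/6 × 195000 + 1/6 × 126000 + 1/6 × 171000 + 1/6 × 117000 + 1/3 × 166000 = 32500 + 21000 + 28500 + 19500 + 55333.3333 = 156833.3333
Approach B = 17/100 × 155000 + 11/100 × 71000 + 31/100 × 157000 + 41/100 × 109000 = 26350 + 7810 + 48670 + 44690 = 127520
Approach C = 1/3 × 114000 + 2/9 × 189000 + 1/9 × 169000 + 1/3 × 113000 = 38000 + 42000 + 18777.7778 + 37666.6667 = 136444.4444

Approach A ($156,833.33)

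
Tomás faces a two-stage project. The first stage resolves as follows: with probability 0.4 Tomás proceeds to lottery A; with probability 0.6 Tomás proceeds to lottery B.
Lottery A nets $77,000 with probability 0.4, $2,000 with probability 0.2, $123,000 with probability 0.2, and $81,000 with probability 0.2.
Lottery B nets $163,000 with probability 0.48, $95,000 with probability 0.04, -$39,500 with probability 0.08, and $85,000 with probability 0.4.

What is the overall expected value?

EV(A) = 0.4 × 77000 + 0.2 × 2000 + 0.2 × 123000 + 0.2 × 81000 = 30800 + 400 + 24600 + 16200 = 72000
EV(B) = 0.48 × 163000 + 0.04 × 95000 + 0.08 × (-39500) + 0.4 × 85000 = 78240 + 3800 − 3160 + 34000 = 112880
Overall = 0.4 × 72000 + 0.6 × 112880 = 28800 + 67728 = 96528

$96,528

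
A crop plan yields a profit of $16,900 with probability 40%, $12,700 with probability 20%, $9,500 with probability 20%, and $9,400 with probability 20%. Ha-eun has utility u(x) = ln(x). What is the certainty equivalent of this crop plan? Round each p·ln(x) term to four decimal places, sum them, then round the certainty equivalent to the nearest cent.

E[u] = 0.4·ln(16900) + 0.2·ln(12700) + 0.2·ln(9500) + 0.2·ln(9400) = 3.8940 + 1.8899 + 1.8318 + 1.8297 = 9.4454
CE = e^9.4454 ≈ 12649.84

$12,649.84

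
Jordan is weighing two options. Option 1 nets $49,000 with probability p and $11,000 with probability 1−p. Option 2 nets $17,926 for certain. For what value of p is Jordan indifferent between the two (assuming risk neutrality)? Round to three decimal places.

p·49000 + (1−p)·11000 = 17926
38000p + 11000 = 17926
p = (17926 − 11000) / 38000

p = 0.182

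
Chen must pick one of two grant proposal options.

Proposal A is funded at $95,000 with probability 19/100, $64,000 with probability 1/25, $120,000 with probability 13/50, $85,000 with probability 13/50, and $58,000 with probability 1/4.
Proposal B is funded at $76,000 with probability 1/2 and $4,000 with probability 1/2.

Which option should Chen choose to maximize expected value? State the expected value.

Proposal A = 19/100 × 95000 + 1/25 × 64000 + 13/50 × 120000 + 13/50 × 85000 + 1/4 × 58000 = 18050 + 2560 + 31200 + 22100 + 14500 = 88410
Proposal B = 1/2 × 76000 + 1/2 × 4000 = 38000 + 2000 = 40000

Proposal A ($88,410)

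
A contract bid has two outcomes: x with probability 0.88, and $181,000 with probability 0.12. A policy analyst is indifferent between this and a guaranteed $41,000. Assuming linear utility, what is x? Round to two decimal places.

x = $21,909.09

0.88·x + 0.12·181000 = 41000
0.88·x = 41000 − 21720 = 19280
x = 19280 / 0.88 = 21909.0909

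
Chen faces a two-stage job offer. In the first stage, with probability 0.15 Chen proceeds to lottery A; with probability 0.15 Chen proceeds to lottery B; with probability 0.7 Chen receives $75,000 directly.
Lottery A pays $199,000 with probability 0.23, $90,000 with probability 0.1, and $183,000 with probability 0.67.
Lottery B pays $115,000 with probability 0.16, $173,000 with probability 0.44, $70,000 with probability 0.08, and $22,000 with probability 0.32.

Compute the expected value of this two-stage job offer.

$95,181

EV(A) = 0.23 × 199000 + 0.1 × 90000 + 0.67 × 183000 = 45770 + 9000 + 122610 = 177380
EV(B) = 0.16 × 115000 + 0.44 × 173000 + 0.08 × 70000 + 0.32 × 22000 = 18400 + 76120 + 5600 + 7040 = 107160
Branch C: 75000 (certain)
Overall = 0.15 × 177380 + 0.15 × 107160 + 0.7 × 75000 = 26607 + 16074 + 52500 = 95181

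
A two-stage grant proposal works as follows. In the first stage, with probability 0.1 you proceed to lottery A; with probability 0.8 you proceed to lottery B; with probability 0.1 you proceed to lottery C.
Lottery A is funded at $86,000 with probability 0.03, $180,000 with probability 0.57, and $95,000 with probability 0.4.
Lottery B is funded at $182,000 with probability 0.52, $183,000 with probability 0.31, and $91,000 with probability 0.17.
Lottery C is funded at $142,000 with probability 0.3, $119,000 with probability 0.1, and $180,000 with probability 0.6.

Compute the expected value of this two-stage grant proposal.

$164,040

EV(A) = 0.03 × 86000 + 0.57 × 180000 + 0.4 × 95000 = 2580 + 102600 + 38000 = 143180
EV(B) = 0.52 × 182000 + 0.31 × 183000 + 0.17 × 91000 = 94640 + 56730 + 15470 = 166840
EV(C) = 0.3 × 142000 + 0.1 × 119000 + 0.6 × 180000 = 42600 + 11900 + 108000 = 162500
Overall = 0.1 × 143180 + 0.8 × 166840 + 0.1 × 162500 = 14318 + 133472 + 16250 = 164040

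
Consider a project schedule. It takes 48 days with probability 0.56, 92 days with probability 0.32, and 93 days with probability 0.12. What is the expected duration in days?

67.48 days

EV = 0.56 × 48 + 0.32 × 92 + 0.12 × 93 = 26.88 + 29.44 + 11.16 = 67.48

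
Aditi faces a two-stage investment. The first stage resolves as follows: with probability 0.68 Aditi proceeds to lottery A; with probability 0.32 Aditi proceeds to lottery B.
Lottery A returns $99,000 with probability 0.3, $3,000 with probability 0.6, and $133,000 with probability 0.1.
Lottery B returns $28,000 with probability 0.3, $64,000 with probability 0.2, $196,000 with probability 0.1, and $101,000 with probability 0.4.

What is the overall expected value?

$56,448

EV(A) = 0.3 × 99000 + 0.6 × 3000 + 0.1 × 133000 = 29700 + 1800 + 13300 = 44800
EV(B) = 0.3 × 28000 + 0.2 × 64000 + 0.1 × 196000 + 0.4 × 101000 = 8400 + 12800 + 19600 + 40400 = 81200
Overall = 0.68 × 44800 + 0.32 × 81200 = 30464 + 25984 = 56448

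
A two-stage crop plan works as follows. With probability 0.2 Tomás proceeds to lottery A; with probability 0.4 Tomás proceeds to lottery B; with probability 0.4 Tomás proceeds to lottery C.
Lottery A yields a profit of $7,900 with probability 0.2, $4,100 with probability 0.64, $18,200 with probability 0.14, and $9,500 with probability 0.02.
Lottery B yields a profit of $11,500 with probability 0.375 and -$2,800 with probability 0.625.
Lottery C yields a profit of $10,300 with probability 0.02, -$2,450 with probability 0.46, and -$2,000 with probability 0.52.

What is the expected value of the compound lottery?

$1,629

EV(A) = 0.2 × 7900 + 0.64 × 4100 + 0.14 × 18200 + 0.02 × 9500 = 1580 + 2624 + 2548 + 190 = 6942
EV(B) = 0.375 × 11500 + 0.625 × (-2800) = 4312.5 − 1750 = 2562.5
EV(C) = 0.02 × 10300 + 0.46 × (-2450) + 0.52 × (-2000) = 206 − 1127 − 1040 = -1961
Overall = 0.2 × 6942 + 0.4 × 2562.5 + 0.4 × (-1961) = 1388.4 + 1025 − 784.4 = 1629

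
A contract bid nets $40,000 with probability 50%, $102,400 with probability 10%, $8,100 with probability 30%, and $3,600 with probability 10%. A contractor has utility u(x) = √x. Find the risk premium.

E[u] = 0.5·√40000 + 0.1·√102400 + 0.3·√8100 + 0.1·√3600 = 0.5·200 + 0.1·320 + 0.3·90 + 0.1·60 = 165
CE = (165)² = 27225
Risk premium = EV − CE = 33030 − 27225 = 5805

$5,805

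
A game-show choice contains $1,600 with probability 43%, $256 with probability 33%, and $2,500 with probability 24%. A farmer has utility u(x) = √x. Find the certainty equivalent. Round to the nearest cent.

$1,188.87

E[u] = 0.43·√1600 + 0.33·√256 + 0.24·√2500 = 0.43·40 + 0.33·16 + 0.24·50 = 34.48
CE = (34.48)² = 1188.8704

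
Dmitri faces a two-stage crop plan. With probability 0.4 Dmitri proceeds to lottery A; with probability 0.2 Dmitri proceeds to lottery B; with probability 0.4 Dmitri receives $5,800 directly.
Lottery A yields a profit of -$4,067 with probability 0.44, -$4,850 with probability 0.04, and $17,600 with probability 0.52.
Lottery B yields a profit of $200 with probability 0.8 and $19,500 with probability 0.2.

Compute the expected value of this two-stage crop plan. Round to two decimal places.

$5,999.41

EV(A) = 0.44 × (-4067) + 0.04 × (-4850) + 0.52 × 17600 = -1789.48 − 194 + 9152 = 7168.52
EV(B) = 0.8 × 200 + 0.2 × 19500 = 160 + 3900 = 4060
Branch C: 5800 (certain)
Overall = 0.4 × 7168.52 + 0.2 × 4060 + 0.4 × 5800 = 2867.408 + 812 + 2320 = 5999.408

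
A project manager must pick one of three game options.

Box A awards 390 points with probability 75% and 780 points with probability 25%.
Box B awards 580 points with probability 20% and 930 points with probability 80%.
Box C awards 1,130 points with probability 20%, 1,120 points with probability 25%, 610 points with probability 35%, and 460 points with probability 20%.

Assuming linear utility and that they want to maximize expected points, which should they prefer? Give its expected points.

Box A = 0.75 × 390 + 0.25 × 780 = 292.5 + 195 = 487.5
Box B = 0.2 × 580 + 0.8 × 930 = 116 + 744 = 860
Box C = 0.2 × 1130 + 0.25 × 1120 + 0.35 × 610 + 0.2 × 460 = 226 + 280 + 213.5 + 92 = 811.5

Box B (860 points)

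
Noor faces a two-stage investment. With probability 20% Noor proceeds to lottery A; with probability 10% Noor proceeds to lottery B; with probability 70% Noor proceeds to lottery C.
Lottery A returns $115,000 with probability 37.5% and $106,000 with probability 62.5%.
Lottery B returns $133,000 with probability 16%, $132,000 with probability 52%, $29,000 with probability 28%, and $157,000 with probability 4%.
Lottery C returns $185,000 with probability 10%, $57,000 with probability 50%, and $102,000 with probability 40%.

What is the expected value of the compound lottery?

$93,767

EV(A) = 0.375 × 115000 + 0.625 × 106000 = 43125 + 66250 = 109375
EV(B) = 0.16 × 133000 + 0.52 × 132000 + 0.28 × 29000 + 0.04 × 157000 = 21280 + 68640 + 8120 + 6280 = 104320
EV(C) = 0.1 × 185000 + 0.5 × 57000 + 0.4 × 102000 = 18500 + 28500 + 40800 = 87800
Overall = 0.2 × 109375 + 0.1 × 104320 + 0.7 × 87800 = 21875 + 10432 + 61460 = 93767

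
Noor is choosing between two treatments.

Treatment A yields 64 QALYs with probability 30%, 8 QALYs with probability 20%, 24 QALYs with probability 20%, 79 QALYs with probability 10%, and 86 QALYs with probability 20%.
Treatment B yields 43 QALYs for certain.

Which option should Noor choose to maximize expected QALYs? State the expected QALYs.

Treatment A = 0.3 × 64 + 0.2 × 8 + 0.2 × 24 + 0.1 × 79 + 0.2 × 86 = 19.2 + 1.6 + 4.8 + 7.9 + 17.2 = 50.7
Treatment B: 43 (certain)

Treatment A (50.7 QALYs)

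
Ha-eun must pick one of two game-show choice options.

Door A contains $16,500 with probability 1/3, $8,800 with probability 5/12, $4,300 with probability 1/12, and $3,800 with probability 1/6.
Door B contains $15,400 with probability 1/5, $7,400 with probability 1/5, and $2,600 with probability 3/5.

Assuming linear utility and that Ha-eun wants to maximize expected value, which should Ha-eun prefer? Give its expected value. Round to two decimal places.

Door A ($10,158.33)

Door A = 1/3 × 16500 + 5/12 × 8800 + 1/12 × 4300 + 1/6 × 3800 = 5500 + 3666.6667 + 358.3333 + 633.3333 = 10158.3333
Door B = 1/5 × 15400 + 1/5 × 7400 + 3/5 × 2600 = 3080 + 1480 + 1560 = 6120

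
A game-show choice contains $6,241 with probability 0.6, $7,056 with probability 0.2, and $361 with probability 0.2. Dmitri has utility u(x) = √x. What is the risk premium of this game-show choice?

$604

E[u] = 0.6·√6241 + 0.2·√7056 + 0.2·√361 = 0.6·79 + 0.2·84 + 0.2·19 = 68
CE = (68)² = 4624
Risk premium = EV − CE = 5228 − 4624 = 604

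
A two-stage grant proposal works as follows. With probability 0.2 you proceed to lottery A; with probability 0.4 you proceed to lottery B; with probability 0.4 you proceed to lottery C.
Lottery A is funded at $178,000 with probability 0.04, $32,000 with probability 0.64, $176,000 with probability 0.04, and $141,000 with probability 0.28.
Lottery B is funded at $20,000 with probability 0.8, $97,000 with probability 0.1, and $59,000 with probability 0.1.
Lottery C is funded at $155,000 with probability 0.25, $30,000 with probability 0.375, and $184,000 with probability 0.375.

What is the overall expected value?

$75,064

EV(A) = 0.04 × 178000 + 0.64 × 32000 + 0.04 × 176000 + 0.28 × 141000 = 7120 + 20480 + 7040 + 39480 = 74120
EV(B) = 0.8 × 20000 + 0.1 × 97000 + 0.1 × 59000 = 16000 + 9700 + 5900 = 31600
EV(C) = 0.25 × 155000 + 0.375 × 30000 + 0.375 × 184000 = 38750 + 11250 + 69000 = 119000
Overall = 0.2 × 74120 + 0.4 × 31600 + 0.4 × 119000 = 14824 + 12640 + 47600 = 75064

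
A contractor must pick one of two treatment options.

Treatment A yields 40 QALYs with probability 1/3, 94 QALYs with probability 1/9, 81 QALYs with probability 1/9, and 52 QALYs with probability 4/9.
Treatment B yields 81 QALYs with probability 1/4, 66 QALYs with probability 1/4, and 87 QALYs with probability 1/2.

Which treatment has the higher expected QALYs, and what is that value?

Treatment A = 1/3 × 40 + 1/9 × 94 + 1/9 × 81 + 4/9 × 52 = 13.3333 + 10.4444 + 9 + 23.1111 = 55.8889
Treatment B = 1/4 × 81 + 1/4 × 66 + 1/2 × 87 = 20.25 + 16.5 + 43.5 = 80.25

Treatment B (80.25 QALYs)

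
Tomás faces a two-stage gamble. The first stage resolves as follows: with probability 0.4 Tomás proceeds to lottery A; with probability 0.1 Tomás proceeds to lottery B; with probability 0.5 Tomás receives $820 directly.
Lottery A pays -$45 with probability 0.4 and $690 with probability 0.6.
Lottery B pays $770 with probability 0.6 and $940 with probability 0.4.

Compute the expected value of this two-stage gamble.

EV(A) = 0.4 × (-45) + 0.6 × 690 = -18 + 414 = 396
EV(B) = 0.6 × 770 + 0.4 × 940 = 462 + 376 = 838
Branch C: 820 (certain)
Overall = 0.4 × 396 + 0.1 × 838 + 0.5 × 820 = 158.4 + 83.8 + 410 = 652.2

$652.20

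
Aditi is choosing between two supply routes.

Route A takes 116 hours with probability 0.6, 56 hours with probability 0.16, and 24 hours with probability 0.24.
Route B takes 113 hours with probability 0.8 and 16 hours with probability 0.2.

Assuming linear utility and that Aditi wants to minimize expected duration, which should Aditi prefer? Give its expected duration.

Route A (84.32 hours)

Route A = 0.6 × 116 + 0.16 × 56 + 0.24 × 24 = 69.6 + 8.96 + 5.76 = 84.32
Route B = 0.8 × 113 + 0.2 × 16 = 90.4 + 3.2 = 93.6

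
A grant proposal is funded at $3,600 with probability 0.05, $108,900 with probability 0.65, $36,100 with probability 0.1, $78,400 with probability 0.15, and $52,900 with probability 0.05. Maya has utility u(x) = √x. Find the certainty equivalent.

E[u] = 0.05·√3600 + 0.65·√108900 + 0.1·√36100 + 0.15·√78400 + 0.05·√52900 = 0.05·60 + 0.65·330 + 0.1·190 + 0.15·280 + 0.05·230 = 290
CE = (290)² = 84100

$84,100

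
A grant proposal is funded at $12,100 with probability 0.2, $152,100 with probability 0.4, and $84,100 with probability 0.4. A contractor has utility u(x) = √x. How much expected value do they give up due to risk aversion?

E[u] = 0.2·√12100 + 0.4·√152100 + 0.4·√84100 = 0.2·110 + 0.4·390 + 0.4·290 = 294
CE = (294)² = 86436
Risk premium = EV − CE = 96900 − 86436 = 10464

$10,464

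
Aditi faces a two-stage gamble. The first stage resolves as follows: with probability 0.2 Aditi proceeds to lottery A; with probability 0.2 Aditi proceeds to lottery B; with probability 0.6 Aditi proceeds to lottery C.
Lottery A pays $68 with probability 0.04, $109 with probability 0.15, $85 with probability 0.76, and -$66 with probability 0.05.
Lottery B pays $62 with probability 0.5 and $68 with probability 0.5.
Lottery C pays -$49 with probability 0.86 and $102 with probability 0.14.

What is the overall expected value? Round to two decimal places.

EV(A) = 0.04 × 68 + 0.15 × 109 + 0.76 × 85 + 0.05 × (-66) = 2.72 + 16.35 + 64.6 − 3.3 = 80.37
EV(B) = 0.5 × 62 + 0.5 × 68 = 31 + 34 = 65
EV(C) = 0.86 × (-49) + 0.14 × 102 = -42.14 + 14.28 = -27.86
Overall = 0.2 × 80.37 + 0.2 × 65 + 0.6 × (-27.86) = 16.074 + 13 − 16.716 = 12.358

$12.36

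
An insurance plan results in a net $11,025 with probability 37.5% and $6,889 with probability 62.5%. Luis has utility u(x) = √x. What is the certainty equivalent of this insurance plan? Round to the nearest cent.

$8,326.56

E[u] = 0.375·√11025 + 0.625·√6889 = 0.375·105 + 0.625·83 = 91.25
CE = (91.25)² = 8326.5625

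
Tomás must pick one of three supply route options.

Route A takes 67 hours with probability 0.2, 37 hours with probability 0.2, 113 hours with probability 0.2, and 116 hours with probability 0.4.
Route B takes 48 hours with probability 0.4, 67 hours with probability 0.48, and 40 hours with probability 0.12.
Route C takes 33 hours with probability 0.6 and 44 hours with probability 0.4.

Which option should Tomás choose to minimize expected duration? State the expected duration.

Route C (37.4 hours)

Route A = 0.2 × 67 + 0.2 × 37 + 0.2 × 113 + 0.4 × 116 = 13.4 + 7.4 + 22.6 + 46.4 = 89.8
Route B = 0.4 × 48 + 0.48 × 67 + 0.12 × 40 = 19.2 + 32.16 + 4.8 = 56.16
Route C = 0.6 × 33 + 0.4 × 44 = 19.8 + 17.6 = 37.4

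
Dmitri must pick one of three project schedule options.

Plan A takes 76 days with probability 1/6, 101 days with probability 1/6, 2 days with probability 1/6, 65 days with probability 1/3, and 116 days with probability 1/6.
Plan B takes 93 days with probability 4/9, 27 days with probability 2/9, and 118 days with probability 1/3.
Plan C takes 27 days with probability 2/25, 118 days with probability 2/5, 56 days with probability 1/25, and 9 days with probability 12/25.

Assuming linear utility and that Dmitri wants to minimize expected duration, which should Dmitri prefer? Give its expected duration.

Plan C (55.92 days)

Plan A = 1/6 × 76 + 1/6 × 101 + 1/6 × 2 + 1/3 × 65 + 1/6 × 116 = 12.6667 + 16.8333 + 0.3333 + 21.6667 + 19.3333 = 70.8333
Plan B = 4/9 × 93 + 2/9 × 27 + 1/3 × 118 = 41.3333 + 6 + 39.3333 = 86.6667
Plan C = 2/25 × 27 + 2/5 × 118 + 1/25 × 56 + 12/25 × 9 = 2.16 + 47.2 + 2.24 + 4.32 = 55.92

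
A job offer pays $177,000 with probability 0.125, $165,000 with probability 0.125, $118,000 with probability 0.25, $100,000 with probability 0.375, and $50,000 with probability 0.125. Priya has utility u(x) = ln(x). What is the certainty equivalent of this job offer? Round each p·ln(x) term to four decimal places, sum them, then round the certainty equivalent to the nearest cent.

E[u] = 0.125·ln(177000) + 0.125·ln(165000) + 0.25·ln(118000) + 0.375·ln(100000) + 0.125·ln(50000) = 1.5105 + 1.5017 + 2.9196 + 4.3173 + 1.3525 = 11.6016
CE = e^11.6016 ≈ 109272.50

$109,272.50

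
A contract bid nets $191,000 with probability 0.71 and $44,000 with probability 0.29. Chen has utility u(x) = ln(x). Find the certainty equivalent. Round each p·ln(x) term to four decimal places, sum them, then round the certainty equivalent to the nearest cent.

$124,779.07

E[u] = 0.71·ln(191000) + 0.29·ln(44000) = 8.6336 + 3.1007 = 11.7343
CE = e^11.7343 ≈ 124779.07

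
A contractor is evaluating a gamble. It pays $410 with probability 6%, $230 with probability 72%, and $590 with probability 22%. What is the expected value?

EV = 0.06 × 410 + 0.72 × 230 + 0.22 × 590 = 24.6 + 165.6 + 129.8 = 320

$320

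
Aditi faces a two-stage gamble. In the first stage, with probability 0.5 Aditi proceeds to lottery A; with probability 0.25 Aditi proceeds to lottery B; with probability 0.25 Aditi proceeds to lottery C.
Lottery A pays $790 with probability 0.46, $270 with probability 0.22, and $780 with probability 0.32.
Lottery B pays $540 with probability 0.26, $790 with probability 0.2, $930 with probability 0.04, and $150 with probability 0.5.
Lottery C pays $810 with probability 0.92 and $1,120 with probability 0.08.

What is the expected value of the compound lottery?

EV(A) = 0.46 × 790 + 0.22 × 270 + 0.32 × 780 = 363.4 + 59.4 + 249.6 = 672.4
EV(B) = 0.26 × 540 + 0.2 × 790 + 0.04 × 930 + 0.5 × 150 = 140.4 + 158 + 37.2 + 75 = 410.6
EV(C) = 0.92 × 810 + 0.08 × 1120 = 745.2 + 89.6 = 834.8
Overall = 0.5 × 672.4 + 0.25 × 410.6 + 0.25 × 834.8 = 336.2 + 102.65 + 208.7 = 647.55

$647.55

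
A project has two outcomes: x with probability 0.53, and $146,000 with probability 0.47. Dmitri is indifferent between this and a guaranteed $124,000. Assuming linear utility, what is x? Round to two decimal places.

x = $104,490.57

0.53·x + 0.47·146000 = 124000
0.53·x = 124000 − 68620 = 55380
x = 55380 / 0.53 = 104490.5660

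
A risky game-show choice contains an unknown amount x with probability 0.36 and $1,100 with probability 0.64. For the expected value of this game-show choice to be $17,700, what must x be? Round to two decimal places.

x = $47,211.11

0.36·x + 0.64·1100 = 17700
0.36·x = 17700 − 704 = 16996
x = 16996 / 0.36 = 47211.1111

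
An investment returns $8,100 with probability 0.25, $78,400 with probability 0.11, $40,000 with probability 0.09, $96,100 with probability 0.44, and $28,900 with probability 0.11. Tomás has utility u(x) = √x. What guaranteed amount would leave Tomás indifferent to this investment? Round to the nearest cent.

E[u] = 0.25·√8100 + 0.11·√78400 + 0.09·√40000 + 0.44·√96100 + 0.11·√28900 = 0.25·90 + 0.11·280 + 0.09·200 + 0.44·310 + 0.11·170 = 226.4
CE = (226.4)² = 51256.96

$51,256.96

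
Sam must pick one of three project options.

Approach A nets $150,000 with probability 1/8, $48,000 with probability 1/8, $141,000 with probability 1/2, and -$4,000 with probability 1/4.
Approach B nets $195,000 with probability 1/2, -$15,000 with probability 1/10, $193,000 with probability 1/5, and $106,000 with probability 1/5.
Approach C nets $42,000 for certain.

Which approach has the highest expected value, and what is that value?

Approach B ($155,800)

Approach A = 1/8 × 150000 + 1/8 × 48000 + 1/2 × 141000 + 1/4 × (-4000) = 18750 + 6000 + 70500 − 1000 = 94250
Approach B = 1/2 × 195000 + 1/10 × (-15000) + 1/5 × 193000 + 1/5 × 106000 = 97500 − 1500 + 38600 + 21200 = 155800
Approach C: 42000 (certain)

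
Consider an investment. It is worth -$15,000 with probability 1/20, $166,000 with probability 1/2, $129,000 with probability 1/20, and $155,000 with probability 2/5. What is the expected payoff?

$150,700

EV = 1/20 × (-15000) + 1/2 × 166000 + 1/20 × 129000 + 2/5 × 155000 = -750 + 83000 + 6450 + 62000 = 150700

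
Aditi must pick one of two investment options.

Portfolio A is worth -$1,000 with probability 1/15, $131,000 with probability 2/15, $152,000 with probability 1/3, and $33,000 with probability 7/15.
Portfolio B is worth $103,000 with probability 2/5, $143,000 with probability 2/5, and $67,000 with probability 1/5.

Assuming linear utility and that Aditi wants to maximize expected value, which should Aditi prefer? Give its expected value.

Portfolio B ($111,800)

Portfolio A = 1/15 × (-1000) + 2/15 × 131000 + 1/3 × 152000 + 7/15 × 33000 = -66.6667 + 17466.6667 + 50666.6667 + 15400 = 83466.6667
Portfolio B = 2/5 × 103000 + 2/5 × 143000 + 1/5 × 67000 = 41200 + 57200 + 13400 = 111800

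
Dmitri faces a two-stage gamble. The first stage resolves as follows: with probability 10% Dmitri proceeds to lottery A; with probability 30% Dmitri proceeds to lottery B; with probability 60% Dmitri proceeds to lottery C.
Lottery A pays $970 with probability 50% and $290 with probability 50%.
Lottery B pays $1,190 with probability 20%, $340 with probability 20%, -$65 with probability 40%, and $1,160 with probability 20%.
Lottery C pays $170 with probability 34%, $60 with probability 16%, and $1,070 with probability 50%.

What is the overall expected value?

EV(A) = 0.5 × 970 + 0.5 × 290 = 485 + 145 = 630
EV(B) = 0.2 × 1190 + 0.2 × 340 + 0.4 × (-65) + 0.2 × 1160 = 238 + 68 − 26 + 232 = 512
EV(C) = 0.34 × 170 + 0.16 × 60 + 0.5 × 1070 = 57.8 + 9.6 + 535 = 602.4
Overall = 0.1 × 630 + 0.3 × 512 + 0.6 × 602.4 = 63 + 153.6 + 361.44 = 578.04

$578.04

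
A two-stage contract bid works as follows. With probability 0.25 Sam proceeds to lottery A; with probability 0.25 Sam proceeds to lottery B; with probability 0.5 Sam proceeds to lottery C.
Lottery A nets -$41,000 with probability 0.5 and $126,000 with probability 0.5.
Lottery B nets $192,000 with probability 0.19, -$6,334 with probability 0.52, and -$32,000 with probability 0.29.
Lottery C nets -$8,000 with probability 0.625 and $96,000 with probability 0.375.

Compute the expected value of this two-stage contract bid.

EV(A) = 0.5 × (-41000) + 0.5 × 126000 = -20500 + 63000 = 42500
EV(B) = 0.19 × 192000 + 0.52 × (-6334) + 0.29 × (-32000) = 36480 − 3293.68 − 9280 = 23906.32
EV(C) = 0.625 × (-8000) + 0.375 × 96000 = -5000 + 36000 = 31000
Overall = 0.25 × 42500 + 0.25 × 23906.32 + 0.5 × 31000 = 10625 + 5976.58 + 15500 = 32101.58

$32,101.58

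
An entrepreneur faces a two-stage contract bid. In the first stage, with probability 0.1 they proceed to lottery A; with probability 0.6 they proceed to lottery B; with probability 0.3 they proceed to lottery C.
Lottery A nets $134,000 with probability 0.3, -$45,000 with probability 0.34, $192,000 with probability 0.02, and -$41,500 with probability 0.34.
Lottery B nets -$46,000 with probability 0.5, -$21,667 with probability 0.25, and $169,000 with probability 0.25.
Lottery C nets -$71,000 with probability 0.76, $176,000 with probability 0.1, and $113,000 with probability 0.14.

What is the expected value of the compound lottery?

$3,600.95

EV(A) = 0.3 × 134000 + 0.34 × (-45000) + 0.02 × 192000 + 0.34 × (-41500) = 40200 − 15300 + 3840 − 14110 = 14630
EV(B) = 0.5 × (-46000) + 0.25 × (-21667) + 0.25 × 169000 = -23000 − 5416.75 + 42250 = 13833.25
EV(C) = 0.76 × (-71000) + 0.1 × 176000 + 0.14 × 113000 = -53960 + 17600 + 15820 = -20540
Overall = 0.1 × 14630 + 0.6 × 13833.25 + 0.3 × (-20540) = 1463 + 8299.95 − 6162 = 3600.95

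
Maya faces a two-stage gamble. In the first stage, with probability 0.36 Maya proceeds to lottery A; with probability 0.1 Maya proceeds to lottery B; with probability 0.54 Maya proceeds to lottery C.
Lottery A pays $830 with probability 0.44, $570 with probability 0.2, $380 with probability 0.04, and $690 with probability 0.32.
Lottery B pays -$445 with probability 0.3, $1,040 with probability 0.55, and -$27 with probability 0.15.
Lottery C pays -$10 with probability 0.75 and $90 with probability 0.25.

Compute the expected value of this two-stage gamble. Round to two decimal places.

$309.02

EV(A) = 0.44 × 830 + 0.2 × 570 + 0.04 × 380 + 0.32 × 690 = 365.2 + 114 + 15.2 + 220.8 = 715.2
EV(B) = 0.3 × (-445) + 0.55 × 1040 + 0.15 × (-27) = -133.5 + 572 − 4.05 = 434.45
EV(C) = 0.75 × (-10) + 0.25 × 90 = -7.5 + 22.5 = 15
Overall = 0.36 × 715.2 + 0.1 × 434.45 + 0.54 × 15 = 257.472 + 43.445 + 8.1 = 309.017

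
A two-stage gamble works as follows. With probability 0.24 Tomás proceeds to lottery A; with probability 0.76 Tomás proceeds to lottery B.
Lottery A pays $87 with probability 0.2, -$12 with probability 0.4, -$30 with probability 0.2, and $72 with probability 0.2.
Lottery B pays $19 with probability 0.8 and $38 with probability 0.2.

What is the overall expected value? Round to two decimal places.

$22.37

EV(A) = 0.2 × 87 + 0.4 × (-12) + 0.2 × (-30) + 0.2 × 72 = 17.4 − 4.8 − 6 + 14.4 = 21
EV(B) = 0.8 × 19 + 0.2 × 38 = 15.2 + 7.6 = 22.8
Overall = 0.24 × 21 + 0.76 × 22.8 = 5.04 + 17.328 = 22.368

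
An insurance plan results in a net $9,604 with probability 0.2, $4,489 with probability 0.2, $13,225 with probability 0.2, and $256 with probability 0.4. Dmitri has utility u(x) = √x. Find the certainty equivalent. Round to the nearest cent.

$3,893.76

E[u] = 0.2·√9604 + 0.2·√4489 + 0.2·√13225 + 0.4·√256 = 0.2·98 + 0.2·67 + 0.2·115 + 0.4·16 = 62.4
CE = (62.4)² = 3893.76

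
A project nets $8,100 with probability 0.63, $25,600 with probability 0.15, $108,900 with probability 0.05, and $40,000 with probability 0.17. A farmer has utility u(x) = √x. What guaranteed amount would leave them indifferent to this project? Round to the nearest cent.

E[u] = 0.63·√8100 + 0.15·√25600 + 0.05·√108900 + 0.17·√40000 = 0.63·90 + 0.15·160 + 0.05·330 + 0.17·200 = 131.2
CE = (131.2)² = 17213.44

$17,213.44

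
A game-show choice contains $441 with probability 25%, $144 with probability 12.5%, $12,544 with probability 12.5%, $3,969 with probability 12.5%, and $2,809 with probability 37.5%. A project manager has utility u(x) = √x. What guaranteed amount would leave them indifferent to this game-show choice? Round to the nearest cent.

E[u] = 0.25·√441 + 0.125·√144 + 0.125·√12544 + 0.125·√3969 + 0.375·√2809 = 0.25·21 + 0.125·12 + 0.125·112 + 0.125·63 + 0.375·53 = 48.5
CE = (48.5)² = 2352.25

$2,352.25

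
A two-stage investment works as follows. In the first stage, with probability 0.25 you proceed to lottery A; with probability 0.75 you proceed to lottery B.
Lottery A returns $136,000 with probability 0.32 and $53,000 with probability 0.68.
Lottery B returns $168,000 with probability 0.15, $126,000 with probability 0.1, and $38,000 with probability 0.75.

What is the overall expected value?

$69,615

EV(A) = 0.32 × 136000 + 0.68 × 53000 = 43520 + 36040 = 79560
EV(B) = 0.15 × 168000 + 0.1 × 126000 + 0.75 × 38000 = 25200 + 12600 + 28500 = 66300
Overall = 0.25 × 79560 + 0.75 × 66300 = 19890 + 49725 = 69615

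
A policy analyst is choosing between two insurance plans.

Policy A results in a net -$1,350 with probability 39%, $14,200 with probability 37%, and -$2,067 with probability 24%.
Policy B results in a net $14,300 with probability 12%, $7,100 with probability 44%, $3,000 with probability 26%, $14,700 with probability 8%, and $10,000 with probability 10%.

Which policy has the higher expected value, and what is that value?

Policy B ($7,796)

Policy A = 0.39 × (-1350) + 0.37 × 14200 + 0.24 × (-2067) = -526.5 + 5254 − 496.08 = 4231.42
Policy B = 0.12 × 14300 + 0.44 × 7100 + 0.26 × 3000 + 0.08 × 14700 + 0.1 × 10000 = 1716 + 3124 + 780 + 1176 + 1000 = 7796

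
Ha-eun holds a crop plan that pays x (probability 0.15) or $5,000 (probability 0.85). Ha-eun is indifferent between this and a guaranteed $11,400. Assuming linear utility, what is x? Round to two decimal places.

x = $47,666.67

0.15·x + 0.85·5000 = 11400
0.15·x = 11400 − 4250 = 7150
x = 7150 / 0.15 = 47666.6667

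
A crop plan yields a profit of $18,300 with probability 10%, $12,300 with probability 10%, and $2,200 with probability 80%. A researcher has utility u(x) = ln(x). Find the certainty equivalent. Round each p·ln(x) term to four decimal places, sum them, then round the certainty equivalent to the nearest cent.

E[u] = 0.1·ln(18300) + 0.1·ln(12300) + 0.8·ln(2200) = 0.9815 + 0.9417 + 6.1570 = 8.0802
CE = e^8.0802 ≈ 3229.88

$3,229.88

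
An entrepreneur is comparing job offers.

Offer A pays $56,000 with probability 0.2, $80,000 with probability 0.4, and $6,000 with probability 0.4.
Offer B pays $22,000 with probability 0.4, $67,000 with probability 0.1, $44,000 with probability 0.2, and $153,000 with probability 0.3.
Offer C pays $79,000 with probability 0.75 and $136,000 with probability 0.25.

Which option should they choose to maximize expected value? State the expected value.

Offer A = 0.2 × 56000 + 0.4 × 80000 + 0.4 × 6000 = 11200 + 32000 + 2400 = 45600
Offer B = 0.4 × 22000 + 0.1 × 67000 + 0.2 × 44000 + 0.3 × 153000 = 8800 + 6700 + 8800 + 45900 = 70200
Offer C = 0.75 × 79000 + 0.25 × 136000 = 59250 + 34000 = 93250

Offer C ($93,250)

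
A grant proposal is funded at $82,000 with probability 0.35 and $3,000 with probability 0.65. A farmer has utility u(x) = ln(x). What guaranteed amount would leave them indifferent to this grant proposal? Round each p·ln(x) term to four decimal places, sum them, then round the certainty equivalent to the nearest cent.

$9,549.08

E[u] = 0.35·ln(82000) + 0.65·ln(3000) = 3.9601 + 5.2041 = 9.1642
CE = e^9.1642 ≈ 9549.08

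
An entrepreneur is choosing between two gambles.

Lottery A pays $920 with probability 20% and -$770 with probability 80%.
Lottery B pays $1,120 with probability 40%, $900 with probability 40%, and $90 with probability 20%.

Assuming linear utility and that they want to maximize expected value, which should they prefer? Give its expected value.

Lottery B ($826)

Lottery A = 0.2 × 920 + 0.8 × (-770) = 184 − 616 = -432
Lottery B = 0.4 × 1120 + 0.4 × 900 + 0.2 × 90 = 448 + 360 + 18 = 826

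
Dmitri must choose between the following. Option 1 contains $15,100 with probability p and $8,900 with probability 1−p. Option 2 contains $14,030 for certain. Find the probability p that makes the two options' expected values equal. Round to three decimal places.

p·15100 + (1−p)·8900 = 14030
6200p + 8900 = 14030
p = (14030 − 8900) / 6200

p = 0.827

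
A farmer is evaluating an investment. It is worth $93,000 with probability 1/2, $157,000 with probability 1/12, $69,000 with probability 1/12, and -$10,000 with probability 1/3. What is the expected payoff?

$62,000

EV = 1/2 × 93000 + 1/12 × 157000 + 1/12 × 69000 + 1/3 × (-10000) = 46500 + 13083.3333 + 5750 − 3333.3333 = 62000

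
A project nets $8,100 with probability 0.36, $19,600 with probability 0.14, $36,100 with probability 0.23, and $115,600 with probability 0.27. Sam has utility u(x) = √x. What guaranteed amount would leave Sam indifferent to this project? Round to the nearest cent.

$35,156.25

E[u] = 0.36·√8100 + 0.14·√19600 + 0.23·√36100 + 0.27·√115600 = 0.36·90 + 0.14·140 + 0.23·190 + 0.27·340 = 187.5
CE = (187.5)² = 35156.25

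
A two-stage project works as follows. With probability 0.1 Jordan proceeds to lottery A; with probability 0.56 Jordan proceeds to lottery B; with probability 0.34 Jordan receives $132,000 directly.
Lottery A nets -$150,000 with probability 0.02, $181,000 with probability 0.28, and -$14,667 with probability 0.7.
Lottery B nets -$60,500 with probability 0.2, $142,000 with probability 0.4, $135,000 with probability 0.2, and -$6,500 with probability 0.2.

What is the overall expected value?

$88,045.31

EV(A) = 0.02 × (-150000) + 0.28 × 181000 + 0.7 × (-14667) = -3000 + 50680 − 10266.9 = 37413.1
EV(B) = 0.2 × (-60500) + 0.4 × 142000 + 0.2 × 135000 + 0.2 × (-6500) = -12100 + 56800 + 27000 − 1300 = 70400
Branch C: 132000 (certain)
Overall = 0.1 × 37413.1 + 0.56 × 70400 + 0.34 × 132000 = 3741.31 + 39424 + 44880 = 88045.31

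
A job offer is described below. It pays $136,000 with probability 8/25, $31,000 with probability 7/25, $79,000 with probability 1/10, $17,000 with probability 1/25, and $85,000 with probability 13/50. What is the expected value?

$82,880

EV = 8/25 × 136000 + 7/25 × 31000 + 1/10 × 79000 + 1/25 × 17000 + 13/50 × 85000 = 43520 + 8680 + 7900 + 680 + 22100 = 82880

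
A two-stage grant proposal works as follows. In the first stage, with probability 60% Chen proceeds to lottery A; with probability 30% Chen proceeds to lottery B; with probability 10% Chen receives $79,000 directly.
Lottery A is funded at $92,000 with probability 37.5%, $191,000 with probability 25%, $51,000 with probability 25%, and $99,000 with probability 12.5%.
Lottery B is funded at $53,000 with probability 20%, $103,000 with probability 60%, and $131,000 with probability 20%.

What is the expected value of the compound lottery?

EV(A) = 0.375 × 92000 + 0.25 × 191000 + 0.25 × 51000 + 0.125 × 99000 = 34500 + 47750 + 12750 + 12375 = 107375
EV(B) = 0.2 × 53000 + 0.6 × 103000 + 0.2 × 131000 = 10600 + 61800 + 26200 = 98600
Branch C: 79000 (certain)
Overall = 0.6 × 107375 + 0.3 × 98600 + 0.1 × 79000 = 64425 + 29580 + 7900 = 101905

$101,905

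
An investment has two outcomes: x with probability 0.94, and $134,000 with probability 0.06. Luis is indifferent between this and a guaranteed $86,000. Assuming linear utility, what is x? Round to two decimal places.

x = $82,936.17

0.94·x + 0.06·134000 = 86000
0.94·x = 86000 − 8040 = 77960
x = 77960 / 0.94 = 82936.1702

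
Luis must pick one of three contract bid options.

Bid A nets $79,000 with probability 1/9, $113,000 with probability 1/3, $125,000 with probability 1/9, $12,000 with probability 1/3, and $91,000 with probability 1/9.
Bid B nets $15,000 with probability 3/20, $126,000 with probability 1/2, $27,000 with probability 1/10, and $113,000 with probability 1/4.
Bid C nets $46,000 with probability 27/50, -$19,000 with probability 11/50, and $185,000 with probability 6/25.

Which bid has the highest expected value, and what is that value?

Bid B ($96,200)

Bid A = 1/9 × 79000 + 1/3 × 113000 + 1/9 × 125000 + 1/3 × 12000 + 1/9 × 91000 = 8777.7778 + 37666.6667 + 13888.8889 + 4000 + 10111.1111 = 74444.4444
Bid B = 3/20 × 15000 + 1/2 × 126000 + 1/10 × 27000 + 1/4 × 113000 = 2250 + 63000 + 2700 + 28250 = 96200
Bid C = 27/50 × 46000 + 11/50 × (-19000) + 6/25 × 185000 = 24840 − 4180 + 44400 = 65060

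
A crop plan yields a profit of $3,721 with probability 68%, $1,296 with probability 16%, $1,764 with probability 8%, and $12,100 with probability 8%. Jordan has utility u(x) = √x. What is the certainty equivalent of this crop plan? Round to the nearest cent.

E[u] = 0.68·√3721 + 0.16·√1296 + 0.08·√1764 + 0.08·√12100 = 0.68·61 + 0.16·36 + 0.08·42 + 0.08·110 = 59.4
CE = (59.4)² = 3528.36

$3,528.36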